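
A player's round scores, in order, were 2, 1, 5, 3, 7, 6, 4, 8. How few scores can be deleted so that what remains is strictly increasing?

4

Fewest deletions = n − (longest strictly increasing subsequence).
Patience tails:
2 → extends → [2]
1 → replaces 2 → [1]
5 → extends → [1, 5]
3 → replaces 5 → [1, 3]
7 → extends → [1, 3, 7]
6 → replaces 7 → [1, 3, 6]
4 → replaces 6 → [1, 3, 4]
8 → extends → [1, 3, 4, 8]
Longest strictly increasing subsequence has length 4, so deletions = 8 − 4 = 4.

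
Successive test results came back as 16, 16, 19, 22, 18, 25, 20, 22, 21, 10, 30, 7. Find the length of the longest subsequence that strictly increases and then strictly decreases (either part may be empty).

inc[i] = longest strictly increasing subsequence ending at i; dec[i] = longest strictly decreasing subsequence starting at i:
i:      1  2  3  4  5  6  7  8  9 10 11 12
a[i]:  16 16 19 22 18 25 20 22 21 10 30  7
inc:    1  1  2  3  2  4  3  4  4  1  5  1
dec:    3  3  4  4  3  5  3  4  3  2  2  1
Best peak at i=6 (value 25): inc=4, dec=5, length 4+5−1 = 8.

8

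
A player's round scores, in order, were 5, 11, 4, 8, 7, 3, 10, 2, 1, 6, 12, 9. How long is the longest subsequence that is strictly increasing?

4

Let dp[i] be the length of the longest such subsequence ending at index i:
i:      1  2  3  4  5  6  7  8  9 10 11 12
a[i]:   5 11  4  8  7  3 10  2  1  6 12  9
dp:     1  2  1  2  2  1  3  1  1  2  4  3
Maximum dp value is 4.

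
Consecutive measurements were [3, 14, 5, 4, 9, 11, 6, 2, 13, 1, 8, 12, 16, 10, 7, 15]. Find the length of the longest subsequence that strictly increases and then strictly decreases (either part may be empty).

8

inc[i] = longest strictly increasing subsequence ending at i; dec[i] = longest strictly decreasing subsequence starting at i:
i:      1  2  3  4  5  6  7  8  9 10 11 12 13 14 15 16
a[i]:   3 14  5  4  9 11  6  2 13  1  8 12 16 10  7 15
inc:    1  2  2  2  3  4  3  1  5  1  4  5  6  5  4  6
dec:    3  5  4  3  4  4  3  2  4  1  2  3  3  2  1  1
Best peak at i=9 (value 13): inc=5, dec=4, length 5+4−1 = 8.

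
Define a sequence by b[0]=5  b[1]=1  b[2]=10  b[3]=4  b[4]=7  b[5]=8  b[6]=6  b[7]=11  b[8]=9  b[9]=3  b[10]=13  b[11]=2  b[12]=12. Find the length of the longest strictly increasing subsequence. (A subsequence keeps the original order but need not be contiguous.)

6

Track the smallest tail for each achievable length (strict):
5 → extends → [5]
1 → replaces 5 → [1]
10 → extends → [1, 10]
4 → replaces 10 → [1, 4]
7 → extends → [1, 4, 7]
8 → extends → [1, 4, 7, 8]
6 → replaces 7 → [1, 4, 6, 8]
11 → extends → [1, 4, 6, 8, 11]
9 → replaces 11 → [1, 4, 6, 8, 9]
3 → replaces 4 → [1, 3, 6, 8, 9]
13 → extends → [1, 3, 6, 8, 9, 13]
2 → replaces 3 → [1, 2, 6, 8, 9, 13]
12 → replaces 13 → [1, 2, 6, 8, 9, 12]
Six tails, so the longest strictly increasing subsequence has length 6 (e.g. 1, 4, 7, 8, 11, 13).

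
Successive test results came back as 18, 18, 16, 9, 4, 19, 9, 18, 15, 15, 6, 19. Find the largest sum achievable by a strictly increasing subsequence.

53

Let S[i] be the best sum of a strictly increasing subsequence ending at i:
i:      1  2  3  4  5  6  7  8  9 10 11 12
a[i]:  18 18 16  9  4 19  9 18 15 15  6 19
S:     18 18 16  9  4 37 13 34 28 28 10 53
Maximum is 53 (e.g. 16 + 18 + 19).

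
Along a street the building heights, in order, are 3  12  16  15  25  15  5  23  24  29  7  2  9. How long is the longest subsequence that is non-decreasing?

Track the smallest tail for each achievable length (allowing ties):
3 → extends → [3]
12 → extends → [3, 12]
16 → extends → [3, 12, 16]
15 → replaces 16 → [3, 12, 15]
25 → extends → [3, 12, 15, 25]
15 → replaces 25 → [3, 12, 15, 15]
5 → replaces 12 → [3, 5, 15, 15]
23 → extends → [3, 5, 15, 15, 23]
24 → extends → [3, 5, 15, 15, 23, 24]
29 → extends → [3, 5, 15, 15, 23, 24, 29]
7 → replaces 15 → [3, 5, 7, 15, 23, 24, 29]
2 → replaces 3 → [2, 5, 7, 15, 23, 24, 29]
9 → replaces 15 → [2, 5, 7, 9, 23, 24, 29]
Seven tails, so the longest non-decreasing subsequence has length 7 (e.g. 3, 12, 15, 15, 23, 24, 29).

7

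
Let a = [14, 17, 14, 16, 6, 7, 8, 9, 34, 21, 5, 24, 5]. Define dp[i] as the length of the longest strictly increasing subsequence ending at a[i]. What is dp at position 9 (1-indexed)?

dp[i] = 1 + max{dp[j] : j<i, a[j]<a[i]} (or 1 if no such j):
i:      1  2  3  4  5  6  7  8  9 10 11 12 13
a[i]:  14 17 14 16  6  7  8  9 34 21  5 24  5
dp:     1  2  1  2  1  2  3  4  5  5  1  6  1
At index 9 the value is 5.

5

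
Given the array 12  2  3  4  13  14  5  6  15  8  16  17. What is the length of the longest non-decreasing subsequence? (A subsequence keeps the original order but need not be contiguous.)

Track the smallest tail for each achievable length (allowing ties):
12 → extends → [12]
2 → replaces 12 → [2]
3 → extends → [2, 3]
4 → extends → [2, 3, 4]
13 → extends → [2, 3, 4, 13]
14 → extends → [2, 3, 4, 13, 14]
5 → replaces 13 → [2, 3, 4, 5, 14]
6 → replaces 14 → [2, 3, 4, 5, 6]
15 → extends → [2, 3, 4, 5, 6, 15]
8 → replaces 15 → [2, 3, 4, 5, 6, 8]
16 → extends → [2, 3, 4, 5, 6, 8, 16]
17 → extends → [2, 3, 4, 5, 6, 8, 16, 17]
Eight tails, so the longest non-decreasing subsequence has length 8 (e.g. 2, 3, 4, 13, 14, 15, 16, 17).

8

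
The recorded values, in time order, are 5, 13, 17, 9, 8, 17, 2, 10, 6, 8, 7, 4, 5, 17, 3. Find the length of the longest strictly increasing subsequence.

Track the smallest tail for each achievable length (strict):
5 → extends → [5]
13 → extends → [5, 13]
17 → extends → [5, 13, 17]
9 → replaces 13 → [5, 9, 17]
8 → replaces 9 → [5, 8, 17]
17 → already a tail → [5, 8, 17]
2 → replaces 5 → [2, 8, 17]
10 → replaces 17 → [2, 8, 10]
6 → replaces 8 → [2, 6, 10]
8 → replaces 10 → [2, 6, 8]
7 → replaces 8 → [2, 6, 7]
4 → replaces 6 → [2, 4, 7]
5 → replaces 7 → [2, 4, 5]
17 → extends → [2, 4, 5, 17]
3 → replaces 4 → [2, 3, 5, 17]
Four tails, so the longest strictly increasing subsequence has length 4 (e.g. 5, 9, 10, 17).

4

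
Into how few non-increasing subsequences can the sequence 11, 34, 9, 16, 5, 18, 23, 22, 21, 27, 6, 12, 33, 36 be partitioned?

7

The minimum number of non-increasing subsequences covering a sequence equals the length of its longest strictly increasing subsequence.
LIS length is 7 (e.g. 11, 16, 18, 23, 27, 33, 36), so 7 piles are needed.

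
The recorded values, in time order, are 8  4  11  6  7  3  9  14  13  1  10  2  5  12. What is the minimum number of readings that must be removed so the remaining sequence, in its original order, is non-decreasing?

Fewest deletions = n − (longest non-decreasing subsequence).
Patience tails:
8 → extends → [8]
4 → replaces 8 → [4]
11 → extends → [4, 11]
6 → replaces 11 → [4, 6]
7 → extends → [4, 6, 7]
3 → replaces 4 → [3, 6, 7]
9 → extends → [3, 6, 7, 9]
14 → extends → [3, 6, 7, 9, 14]
13 → replaces 14 → [3, 6, 7, 9, 13]
1 → replaces 3 → [1, 6, 7, 9, 13]
10 → replaces 13 → [1, 6, 7, 9, 10]
2 → replaces 6 → [1, 2, 7, 9, 10]
5 → replaces 7 → [1, 2, 5, 9, 10]
12 → extends → [1, 2, 5, 9, 10, 12]
Longest non-decreasing subsequence has length 6, so deletions = 14 − 6 = 8.

8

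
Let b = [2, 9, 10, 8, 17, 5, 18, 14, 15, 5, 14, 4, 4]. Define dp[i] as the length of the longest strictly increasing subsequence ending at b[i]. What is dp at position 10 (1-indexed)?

2

dp[i] = 1 + max{dp[j] : j<i, b[j]<b[i]} (or 1 if no such j):
i:      1  2  3  4  5  6  7  8  9 10 11 12 13
b[i]:   2  9 10  8 17  5 18 14 15  5 14  4  4
dp:     1  2  3  2  4  2  5  4  5  2  4  2  2
At index 10 the value is 2.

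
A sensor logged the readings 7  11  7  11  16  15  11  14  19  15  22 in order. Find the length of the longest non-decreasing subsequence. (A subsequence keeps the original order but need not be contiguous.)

Let dp[i] be the length of the longest such subsequence ending at index i:
i:      1  2  3  4  5  6  7  8  9 10 11
a[i]:   7 11  7 11 16 15 11 14 19 15 22
dp:     1  2  2  3  4  4  4  5  6  6  7
Maximum dp value is 7.

7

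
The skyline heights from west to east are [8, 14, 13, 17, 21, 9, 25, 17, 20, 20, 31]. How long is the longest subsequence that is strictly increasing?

Let dp[i] be the length of the longest such subsequence ending at index i:
i:      1  2  3  4  5  6  7  8  9 10 11
a[i]:   8 14 13 17 21  9 25 17 20 20 31
dp:     1  2  2  3  4  2  5  3  4  4  6
Maximum dp value is 6.

6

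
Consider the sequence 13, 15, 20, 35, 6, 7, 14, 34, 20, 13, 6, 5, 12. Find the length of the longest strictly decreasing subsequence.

Let dp[i] be the longest strictly decreasing subsequence ending at i:
i:      1  2  3  4  5  6  7  8  9 10 11 12 13
a[i]:  13 15 20 35  6  7 14 34 20 13  6  5 12
dp:     1  1  1  1  2  2  2  2  3  4  5  6  5
Maximum is 6.

6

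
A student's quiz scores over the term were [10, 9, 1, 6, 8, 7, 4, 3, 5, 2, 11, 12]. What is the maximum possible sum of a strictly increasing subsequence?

Let S[i] be the best sum of a strictly increasing subsequence ending at i:
i:      1  2  3  4  5  6  7  8  9 10 11 12
a[i]:  10  9  1  6  8  7  4  3  5  2 11 12
S:     10  9  1  7 15 14  5  4 10  3 26 38
Maximum is 38 (e.g. 1 + 6 + 8 + 11 + 12).

38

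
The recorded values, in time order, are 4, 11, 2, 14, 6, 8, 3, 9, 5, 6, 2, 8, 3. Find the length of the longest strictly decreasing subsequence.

4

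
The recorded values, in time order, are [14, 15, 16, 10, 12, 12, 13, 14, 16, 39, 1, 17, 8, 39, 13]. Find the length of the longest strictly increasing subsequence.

7

Track the smallest tail for each achievable length (strict):
14 → extends → [14]
15 → extends → [14, 15]
16 → extends → [14, 15, 16]
10 → replaces 14 → [10, 15, 16]
12 → replaces 15 → [10, 12, 16]
12 → already a tail → [10, 12, 16]
13 → replaces 16 → [10, 12, 13]
14 → extends → [10, 12, 13, 14]
16 → extends → [10, 12, 13, 14, 16]
39 → extends → [10, 12, 13, 14, 16, 39]
1 → replaces 10 → [1, 12, 13, 14, 16, 39]
17 → replaces 39 → [1, 12, 13, 14, 16, 17]
8 → replaces 12 → [1, 8, 13, 14, 16, 17]
39 → extends → [1, 8, 13, 14, 16, 17, 39]
13 → already a tail → [1, 8, 13, 14, 16, 17, 39]
Seven tails, so the longest strictly increasing subsequence has length 7 (e.g. 10, 12, 13, 14, 16, 17, 39).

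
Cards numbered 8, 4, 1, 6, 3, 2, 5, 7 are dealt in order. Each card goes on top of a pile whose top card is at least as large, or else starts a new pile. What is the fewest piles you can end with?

4

Place each on the leftmost legal pile:
8 → new pile 1 (tops now [8])
4 → pile 1 (tops now [4])
1 → pile 1 (tops now [1])
6 → new pile 2 (tops now [1, 6])
3 → pile 2 (tops now [1, 3])
2 → pile 2 (tops now [1, 2])
5 → new pile 3 (tops now [1, 2, 5])
7 → new pile 4 (tops now [1, 2, 5, 7])
Four piles.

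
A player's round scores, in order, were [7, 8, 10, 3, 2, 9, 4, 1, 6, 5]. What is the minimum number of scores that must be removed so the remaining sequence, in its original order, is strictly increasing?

7

Fewest deletions = n − (longest strictly increasing subsequence).
Patience tails:
7 → extends → [7]
8 → extends → [7, 8]
10 → extends → [7, 8, 10]
3 → replaces 7 → [3, 8, 10]
2 → replaces 3 → [2, 8, 10]
9 → replaces 10 → [2, 8, 9]
4 → replaces 8 → [2, 4, 9]
1 → replaces 2 → [1, 4, 9]
6 → replaces 9 → [1, 4, 6]
5 → replaces 6 → [1, 4, 5]
Longest strictly increasing subsequence has length 3, so deletions = 10 − 3 = 7.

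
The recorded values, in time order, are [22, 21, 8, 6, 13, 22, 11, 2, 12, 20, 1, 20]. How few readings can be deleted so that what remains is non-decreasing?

7

Fewest deletions = n − (longest non-decreasing subsequence).
Patience tails:
22 → extends → [22]
21 → replaces 22 → [21]
8 → replaces 21 → [8]
6 → replaces 8 → [6]
13 → extends → [6, 13]
22 → extends → [6, 13, 22]
11 → replaces 13 → [6, 11, 22]
2 → replaces 6 → [2, 11, 22]
12 → replaces 22 → [2, 11, 12]
20 → extends → [2, 11, 12, 20]
1 → replaces 2 → [1, 11, 12, 20]
20 → extends → [1, 11, 12, 20, 20]
Longest non-decreasing subsequence has length 5, so deletions = 12 − 5 = 7.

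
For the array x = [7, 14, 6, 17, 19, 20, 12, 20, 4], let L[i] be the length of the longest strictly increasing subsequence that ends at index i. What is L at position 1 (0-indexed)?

dp[i] = 1 + max{dp[j] : j<i, x[j]<x[i]} (or 1 if no such j):
i:      0  1  2  3  4  5  6  7  8
x[i]:   7 14  6 17 19 20 12 20  4
dp:     1  2  1  3  4  5  2  5  1
At index 1 the value is 2.

2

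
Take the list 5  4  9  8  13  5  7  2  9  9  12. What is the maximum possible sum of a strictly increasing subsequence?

Let S[i] be the best sum of a strictly increasing subsequence ending at i:
i:      1  2  3  4  5  6  7  8  9 10 11
a[i]:   5  4  9  8 13  5  7  2  9  9 12
S:      5  4 14 13 27  9 16  2 25 25 37
Maximum is 37 (e.g. 4 + 5 + 7 + 9 + 12).

37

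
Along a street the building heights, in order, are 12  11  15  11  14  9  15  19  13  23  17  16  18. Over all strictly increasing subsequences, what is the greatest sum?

Let S[i] be the best sum of a strictly increasing subsequence ending at i:
i:      1  2  3  4  5  6  7  8  9 10 11 12 13
a[i]:  12 11 15 11 14  9 15 19 13 23 17 16 18
S:     12 11 27 11 26  9 41 60 25 83 58 57 76
Maximum is 83 (e.g. 12 + 14 + 15 + 19 + 23).

83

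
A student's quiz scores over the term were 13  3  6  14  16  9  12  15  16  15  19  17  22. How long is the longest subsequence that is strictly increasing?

Let dp[i] be the length of the longest such subsequence ending at index i:
i:      1  2  3  4  5  6  7  8  9 10 11 12 13
a[i]:  13  3  6 14 16  9 12 15 16 15 19 17 22
dp:     1  1  2  3  4  3  4  5  6  5  7  7  8
Maximum dp value is 8.

8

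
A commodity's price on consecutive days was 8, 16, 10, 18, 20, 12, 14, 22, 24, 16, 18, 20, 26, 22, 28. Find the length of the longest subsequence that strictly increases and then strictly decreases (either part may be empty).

inc[i] = longest strictly increasing subsequence ending at i; dec[i] = longest strictly decreasing subsequence starting at i:
i:      1  2  3  4  5  6  7  8  9 10 11 12 13 14 15
a[i]:   8 16 10 18 20 12 14 22 24 16 18 20 26 22 28
inc:    1  2  2  3  4  3  4  5  6  5  6  7  8  8  9
dec:    1  2  1  2  2  1  1  2  2  1  1  1  2  1  1
Best peak at i=13 (value 26): inc=8, dec=2, length 8+2−1 = 9.

9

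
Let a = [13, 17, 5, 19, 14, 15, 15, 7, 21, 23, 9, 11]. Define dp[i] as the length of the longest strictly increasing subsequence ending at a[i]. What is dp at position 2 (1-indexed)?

dp[i] = 1 + max{dp[j] : j<i, a[j]<a[i]} (or 1 if no such j):
i:      1  2  3  4  5  6  7  8  9 10 11 12
a[i]:  13 17  5 19 14 15 15  7 21 23  9 11
dp:     1  2  1  3  2  3  3  2  4  5  3  4
At index 2 the value is 2.

2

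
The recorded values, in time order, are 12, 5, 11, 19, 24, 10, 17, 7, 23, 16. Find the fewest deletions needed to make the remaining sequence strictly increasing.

Fewest deletions = n − (longest strictly increasing subsequence).
i:      1  2  3  4  5  6  7  8  9 10
a[i]:  12  5 11 19 24 10 17  7 23 16
dp:     1  1  2  3  4  2  3  2  4  3
max dp = 4, so deletions = 10 − 4 = 6.

6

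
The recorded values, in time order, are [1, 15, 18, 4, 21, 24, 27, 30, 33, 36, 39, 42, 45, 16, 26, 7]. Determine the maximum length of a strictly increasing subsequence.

Let dp[i] be the length of the longest such subsequence ending at index i:
i:      1  2  3  4  5  6  7  8  9 10 11 12 13 14 15 16
a[i]:   1 15 18  4 21 24 27 30 33 36 39 42 45 16 26  7
dp:     1  2  3  2  4  5  6  7  8  9 10 11 12  3  6  3
Maximum dp value is 12.

12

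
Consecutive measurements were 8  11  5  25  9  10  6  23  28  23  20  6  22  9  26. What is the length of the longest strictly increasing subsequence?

6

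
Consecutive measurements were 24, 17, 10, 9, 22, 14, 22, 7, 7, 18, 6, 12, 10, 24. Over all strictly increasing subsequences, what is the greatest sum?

Let S[i] be the best sum of a strictly increasing subsequence ending at i:
i:      1  2  3  4  5  6  7  8  9 10 11 12 13 14
a[i]:  24 17 10  9 22 14 22  7  7 18  6 12 10 24
S:     24 17 10  9 39 24 46  7  7 42  6 22 19 70
Maximum is 70 (e.g. 10 + 14 + 22 + 24).

70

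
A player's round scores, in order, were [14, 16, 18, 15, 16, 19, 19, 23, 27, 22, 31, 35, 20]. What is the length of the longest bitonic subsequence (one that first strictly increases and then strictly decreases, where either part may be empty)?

inc[i] = longest strictly increasing subsequence ending at i; dec[i] = longest strictly decreasing subsequence starting at i:
i:      1  2  3  4  5  6  7  8  9 10 11 12 13
a[i]:  14 16 18 15 16 19 19 23 27 22 31 35 20
inc:    1  2  3  2  3  4  4  5  6  5  7  8  5
dec:    1  2  2  1  1  1  1  3  3  2  2  2  1
Best peak at i=12 (value 35): inc=8, dec=2, length 8+2−1 = 9.

9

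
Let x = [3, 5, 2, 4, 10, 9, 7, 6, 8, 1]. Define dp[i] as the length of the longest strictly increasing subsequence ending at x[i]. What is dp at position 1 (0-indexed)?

dp[i] = 1 + max{dp[j] : j<i, x[j]<x[i]} (or 1 if no such j):
i:      0  1  2  3  4  5  6  7  8  9
x[i]:   3  5  2  4 10  9  7  6  8  1
dp:     1  2  1  2  3  3  3  3  4  1
At index 1 the value is 2.

2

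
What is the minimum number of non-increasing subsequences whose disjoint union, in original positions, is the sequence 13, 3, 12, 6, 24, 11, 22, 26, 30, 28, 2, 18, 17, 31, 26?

7

Place each on the leftmost legal pile:
13 → new pile 1 (tops now [13])
3 → pile 1 (tops now [3])
12 → new pile 2 (tops now [3, 12])
6 → pile 2 (tops now [3, 6])
24 → new pile 3 (tops now [3, 6, 24])
11 → pile 3 (tops now [3, 6, 11])
22 → new pile 4 (tops now [3, 6, 11, 22])
26 → new pile 5 (tops now [3, 6, 11, 22, 26])
30 → new pile 6 (tops now [3, 6, 11, 22, 26, 30])
28 → pile 6 (tops now [3, 6, 11, 22, 26, 28])
2 → pile 1 (tops now [2, 6, 11, 22, 26, 28])
18 → pile 4 (tops now [2, 6, 11, 18, 26, 28])
17 → pile 4 (tops now [2, 6, 11, 17, 26, 28])
31 → new pile 7 (tops now [2, 6, 11, 17, 26, 28, 31])
26 → pile 5 (tops now [2, 6, 11, 17, 26, 28, 31])
Seven piles.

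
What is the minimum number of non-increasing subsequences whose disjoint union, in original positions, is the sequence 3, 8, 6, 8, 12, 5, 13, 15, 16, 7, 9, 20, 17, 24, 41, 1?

10

Place each on the leftmost legal pile:
3 → new pile 1 (tops now [3])
8 → new pile 2 (tops now [3, 8])
6 → pile 2 (tops now [3, 6])
8 → new pile 3 (tops now [3, 6, 8])
12 → new pile 4 (tops now [3, 6, 8, 12])
5 → pile 2 (tops now [3, 5, 8, 12])
13 → new pile 5 (tops now [3, 5, 8, 12, 13])
15 → new pile 6 (tops now [3, 5, 8, 12, 13, 15])
16 → new pile 7 (tops now [3, 5, 8, 12, 13, 15, 16])
7 → pile 3 (tops now [3, 5, 7, 12, 13, 15, 16])
9 → pile 4 (tops now [3, 5, 7, 9, 13, 15, 16])
20 → new pile 8 (tops now [3, 5, 7, 9, 13, 15, 16, 20])
17 → pile 8 (tops now [3, 5, 7, 9, 13, 15, 16, 17])
24 → new pile 9 (tops now [3, 5, 7, 9, 13, 15, 16, 17, 24])
41 → new pile 10 (tops now [3, 5, 7, 9, 13, 15, 16, 17, 24, 41])
1 → pile 1 (tops now [1, 5, 7, 9, 13, 15, 16, 17, 24, 41])
Ten piles.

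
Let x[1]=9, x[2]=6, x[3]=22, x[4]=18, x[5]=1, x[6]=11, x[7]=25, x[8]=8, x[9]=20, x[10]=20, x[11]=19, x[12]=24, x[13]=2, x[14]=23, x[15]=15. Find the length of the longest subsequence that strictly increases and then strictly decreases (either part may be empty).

6

inc[i] = longest strictly increasing subsequence ending at i; dec[i] = longest strictly decreasing subsequence starting at i:
i:      1  2  3  4  5  6  7  8  9 10 11 12 13 14 15
x[i]:   9  6 22 18  1 11 25  8 20 20 19 24  2 23 15
inc:    1  1  2  2  1  2  3  2  3  3  3  4  2  4  3
dec:    3  2  5  4  1  3  4  2  3  3  2  3  1  2  1
Best peak at i=3 (value 22): inc=2, dec=5, length 2+5−1 = 6.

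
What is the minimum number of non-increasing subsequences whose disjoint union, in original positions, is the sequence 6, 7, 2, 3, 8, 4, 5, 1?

The minimum number of non-increasing subsequences covering a sequence equals the length of its longest strictly increasing subsequence.
LIS length is 4 (e.g. 2, 3, 4, 5), so 4 piles are needed.

4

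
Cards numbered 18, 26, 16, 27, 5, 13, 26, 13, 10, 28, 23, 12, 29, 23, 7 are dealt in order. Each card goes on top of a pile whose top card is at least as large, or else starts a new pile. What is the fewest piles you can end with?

5

Place each on the leftmost legal pile:
18 → new pile 1 (tops now [18])
26 → new pile 2 (tops now [18, 26])
16 → pile 1 (tops now [16, 26])
27 → new pile 3 (tops now [16, 26, 27])
5 → pile 1 (tops now [5, 26, 27])
13 → pile 2 (tops now [5, 13, 27])
26 → pile 3 (tops now [5, 13, 26])
13 → pile 2 (tops now [5, 13, 26])
10 → pile 2 (tops now [5, 10, 26])
28 → new pile 4 (tops now [5, 10, 26, 28])
23 → pile 3 (tops now [5, 10, 23, 28])
12 → pile 3 (tops now [5, 10, 12, 28])
29 → new pile 5 (tops now [5, 10, 12, 28, 29])
23 → pile 4 (tops now [5, 10, 12, 23, 29])
7 → pile 2 (tops now [5, 7, 12, 23, 29])
Five piles.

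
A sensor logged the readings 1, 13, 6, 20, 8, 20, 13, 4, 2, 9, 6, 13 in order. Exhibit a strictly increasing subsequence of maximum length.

1, 6, 8, 9, 13

Patience tails give the LIS length; then backtrack through the dp parents:
1 → extends → [1]
13 → extends → [1, 13]
6 → replaces 13 → [1, 6]
20 → extends → [1, 6, 20]
8 → replaces 20 → [1, 6, 8]
20 → extends → [1, 6, 8, 20]
13 → replaces 20 → [1, 6, 8, 13]
4 → replaces 6 → [1, 4, 8, 13]
2 → replaces 4 → [1, 2, 8, 13]
9 → replaces 13 → [1, 2, 8, 9]
6 → replaces 8 → [1, 2, 6, 9]
13 → extends → [1, 2, 6, 9, 13]
Length 5; one witness is 1, 6, 8, 9, 13.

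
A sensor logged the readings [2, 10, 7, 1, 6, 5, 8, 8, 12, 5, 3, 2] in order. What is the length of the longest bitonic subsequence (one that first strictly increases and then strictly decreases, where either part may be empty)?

inc[i] = longest strictly increasing subsequence ending at i; dec[i] = longest strictly decreasing subsequence starting at i:
i:      1  2  3  4  5  6  7  8  9 10 11 12
a[i]:   2 10  7  1  6  5  8  8 12  5  3  2
inc:    1  2  2  1  2  2  3  3  4  2  2  2
dec:    2  6  5  1  4  3  4  4  4  3  2  1
Best peak at i=2 (value 10): inc=2, dec=6, length 2+6−1 = 7.

7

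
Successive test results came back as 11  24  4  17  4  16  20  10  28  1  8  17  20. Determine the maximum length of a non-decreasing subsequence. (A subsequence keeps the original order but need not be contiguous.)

5

Let dp[i] be the length of the longest such subsequence ending at index i:
i:      1  2  3  4  5  6  7  8  9 10 11 12 13
a[i]:  11 24  4 17  4 16 20 10 28  1  8 17 20
dp:     1  2  1  2  2  3  4  3  5  1  3  4  5
Maximum dp value is 5.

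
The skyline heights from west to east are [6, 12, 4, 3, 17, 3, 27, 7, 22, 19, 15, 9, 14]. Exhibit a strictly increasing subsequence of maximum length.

6, 12, 17, 27

Patience tails give the LIS length; then backtrack through the dp parents:
6 → extends → [6]
12 → extends → [6, 12]
4 → replaces 6 → [4, 12]
3 → replaces 4 → [3, 12]
17 → extends → [3, 12, 17]
3 → already a tail → [3, 12, 17]
27 → extends → [3, 12, 17, 27]
7 → replaces 12 → [3, 7, 17, 27]
22 → replaces 27 → [3, 7, 17, 22]
19 → replaces 22 → [3, 7, 17, 19]
15 → replaces 17 → [3, 7, 15, 19]
9 → replaces 15 → [3, 7, 9, 19]
14 → replaces 19 → [3, 7, 9, 14]
Length 4; one witness is 6, 12, 17, 27.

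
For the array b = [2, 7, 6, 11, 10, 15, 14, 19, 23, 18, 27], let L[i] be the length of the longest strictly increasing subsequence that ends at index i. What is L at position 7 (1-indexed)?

dp[i] = 1 + max{dp[j] : j<i, b[j]<b[i]} (or 1 if no such j):
i:      1  2  3  4  5  6  7  8  9 10 11
b[i]:   2  7  6 11 10 15 14 19 23 18 27
dp:     1  2  2  3  3  4  4  5  6  5  7
At index 7 the value is 4.

4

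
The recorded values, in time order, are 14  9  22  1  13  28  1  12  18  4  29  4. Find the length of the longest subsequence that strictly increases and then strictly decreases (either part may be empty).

inc[i] = longest strictly increasing subsequence ending at i; dec[i] = longest strictly decreasing subsequence starting at i:
i:      1  2  3  4  5  6  7  8  9 10 11 12
a[i]:  14  9 22  1 13 28  1 12 18  4 29  4
inc:    1  1  2  1  2  3  1  2  3  2  4  2
dec:    4  2  4  1  3  3  1  2  2  1  2  1
Best peak at i=3 (value 22): inc=2, dec=4, length 2+4−1 = 5.

5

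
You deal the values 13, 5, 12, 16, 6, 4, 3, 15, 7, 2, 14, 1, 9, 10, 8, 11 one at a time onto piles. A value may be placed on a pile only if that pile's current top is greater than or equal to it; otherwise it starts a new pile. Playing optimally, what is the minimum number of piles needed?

6

Place each on the leftmost legal pile:
13 → new pile 1 (tops now [13])
5 → pile 1 (tops now [5])
12 → new pile 2 (tops now [5, 12])
16 → new pile 3 (tops now [5, 12, 16])
6 → pile 2 (tops now [5, 6, 16])
4 → pile 1 (tops now [4, 6, 16])
3 → pile 1 (tops now [3, 6, 16])
15 → pile 3 (tops now [3, 6, 15])
7 → pile 3 (tops now [3, 6, 7])
2 → pile 1 (tops now [2, 6, 7])
14 → new pile 4 (tops now [2, 6, 7, 14])
1 → pile 1 (tops now [1, 6, 7, 14])
9 → pile 4 (tops now [1, 6, 7, 9])
10 → new pile 5 (tops now [1, 6, 7, 9, 10])
8 → pile 4 (tops now [1, 6, 7, 8, 10])
11 → new pile 6 (tops now [1, 6, 7, 8, 10, 11])
Six piles.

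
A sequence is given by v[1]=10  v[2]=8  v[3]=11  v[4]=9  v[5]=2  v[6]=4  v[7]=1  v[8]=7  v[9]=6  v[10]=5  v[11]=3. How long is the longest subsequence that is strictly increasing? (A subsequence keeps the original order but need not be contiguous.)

3

Track the smallest tail for each achievable length (strict):
10 → extends → [10]
8 → replaces 10 → [8]
11 → extends → [8, 11]
9 → replaces 11 → [8, 9]
2 → replaces 8 → [2, 9]
4 → replaces 9 → [2, 4]
1 → replaces 2 → [1, 4]
7 → extends → [1, 4, 7]
6 → replaces 7 → [1, 4, 6]
5 → replaces 6 → [1, 4, 5]
3 → replaces 4 → [1, 3, 5]
Three tails, so the longest strictly increasing subsequence has length 3 (e.g. 2, 4, 7).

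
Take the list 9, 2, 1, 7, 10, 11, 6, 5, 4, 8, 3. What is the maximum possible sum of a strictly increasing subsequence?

30

Let S[i] be the best sum of a strictly increasing subsequence ending at i:
i:      1  2  3  4  5  6  7  8  9 10 11
a[i]:   9  2  1  7 10 11  6  5  4  8  3
S:      9  2  1  9 19 30  8  7  6 17  5
Maximum is 30 (e.g. 2 + 7 + 10 + 11).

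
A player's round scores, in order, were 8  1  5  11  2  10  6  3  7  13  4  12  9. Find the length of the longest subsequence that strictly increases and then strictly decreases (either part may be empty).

inc[i] = longest strictly increasing subsequence ending at i; dec[i] = longest strictly decreasing subsequence starting at i:
i:      1  2  3  4  5  6  7  8  9 10 11 12 13
a[i]:   8  1  5 11  2 10  6  3  7 13  4 12  9
inc:    1  1  2  3  2  3  3  3  4  5  4  5  5
dec:    3  1  2  4  1  3  2  1  2  3  1  2  1
Best peak at i=10 (value 13): inc=5, dec=3, length 5+3−1 = 7.

7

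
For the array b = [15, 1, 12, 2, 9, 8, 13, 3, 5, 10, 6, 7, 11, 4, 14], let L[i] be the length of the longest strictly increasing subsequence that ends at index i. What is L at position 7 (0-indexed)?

3

dp[i] = 1 + max{dp[j] : j<i, b[j]<b[i]} (or 1 if no such j):
i:      0  1  2  3  4  5  6  7  8  9 10 11 12 13 14
b[i]:  15  1 12  2  9  8 13  3  5 10  6  7 11  4 14
dp:     1  1  2  2  3  3  4  3  4  5  5  6  7  4  8
At index 7 the value is 3.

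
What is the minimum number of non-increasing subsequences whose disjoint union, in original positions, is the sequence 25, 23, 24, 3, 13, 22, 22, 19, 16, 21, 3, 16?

4

Place each on the leftmost legal pile:
25 → new pile 1 (tops now [25])
23 → pile 1 (tops now [23])
24 → new pile 2 (tops now [23, 24])
3 → pile 1 (tops now [3, 24])
13 → pile 2 (tops now [3, 13])
22 → new pile 3 (tops now [3, 13, 22])
22 → pile 3 (tops now [3, 13, 22])
19 → pile 3 (tops now [3, 13, 19])
16 → pile 3 (tops now [3, 13, 16])
21 → new pile 4 (tops now [3, 13, 16, 21])
3 → pile 1 (tops now [3, 13, 16, 21])
16 → pile 3 (tops now [3, 13, 16, 21])
Four piles.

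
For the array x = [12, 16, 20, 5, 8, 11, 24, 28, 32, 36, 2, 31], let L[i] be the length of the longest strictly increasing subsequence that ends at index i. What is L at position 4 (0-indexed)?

dp[i] = 1 + max{dp[j] : j<i, x[j]<x[i]} (or 1 if no such j):
i:      0  1  2  3  4  5  6  7  8  9 10 11
x[i]:  12 16 20  5  8 11 24 28 32 36  2 31
dp:     1  2  3  1  2  3  4  5  6  7  1  6
At index 4 the value is 2.

2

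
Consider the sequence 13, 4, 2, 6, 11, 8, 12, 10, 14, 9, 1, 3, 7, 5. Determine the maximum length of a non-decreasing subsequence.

Track the smallest tail for each achievable length (allowing ties):
13 → extends → [13]
4 → replaces 13 → [4]
2 → replaces 4 → [2]
6 → extends → [2, 6]
11 → extends → [2, 6, 11]
8 → replaces 11 → [2, 6, 8]
12 → extends → [2, 6, 8, 12]
10 → replaces 12 → [2, 6, 8, 10]
14 → extends → [2, 6, 8, 10, 14]
9 → replaces 10 → [2, 6, 8, 9, 14]
1 → replaces 2 → [1, 6, 8, 9, 14]
3 → replaces 6 → [1, 3, 8, 9, 14]
7 → replaces 8 → [1, 3, 7, 9, 14]
5 → replaces 7 → [1, 3, 5, 9, 14]
Five tails, so the longest non-decreasing subsequence has length 5 (e.g. 4, 6, 11, 12, 14).

5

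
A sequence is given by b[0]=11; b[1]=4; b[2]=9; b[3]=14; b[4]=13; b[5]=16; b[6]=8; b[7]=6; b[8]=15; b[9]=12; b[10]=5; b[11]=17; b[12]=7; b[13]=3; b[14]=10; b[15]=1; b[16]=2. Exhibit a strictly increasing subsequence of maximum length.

Patience tails give the LIS length; then backtrack through the dp parents:
11 → extends → [11]
4 → replaces 11 → [4]
9 → extends → [4, 9]
14 → extends → [4, 9, 14]
13 → replaces 14 → [4, 9, 13]
16 → extends → [4, 9, 13, 16]
8 → replaces 9 → [4, 8, 13, 16]
6 → replaces 8 → [4, 6, 13, 16]
15 → replaces 16 → [4, 6, 13, 15]
12 → replaces 13 → [4, 6, 12, 15]
5 → replaces 6 → [4, 5, 12, 15]
17 → extends → [4, 5, 12, 15, 17]
7 → replaces 12 → [4, 5, 7, 15, 17]
3 → replaces 4 → [3, 5, 7, 15, 17]
10 → replaces 15 → [3, 5, 7, 10, 17]
1 → replaces 3 → [1, 5, 7, 10, 17]
2 → replaces 5 → [1, 2, 7, 10, 17]
Length 5; one witness is 4, 9, 14, 16, 17.

4, 9, 14, 16, 17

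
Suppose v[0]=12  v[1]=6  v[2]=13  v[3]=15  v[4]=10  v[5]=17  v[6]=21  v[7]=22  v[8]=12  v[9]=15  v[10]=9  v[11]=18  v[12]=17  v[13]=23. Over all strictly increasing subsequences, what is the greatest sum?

123

Let S[i] be the best sum of a strictly increasing subsequence ending at i:
i:       0   1   2   3   4   5   6   7   8   9  10  11  12  13
v[i]:   12   6  13  15  10  17  21  22  12  15   9  18  17  23
S:      12   6  25  40  16  57  78 100  28  43  15  75  60 123
Maximum is 123 (e.g. 12 + 13 + 15 + 17 + 21 + 22 + 23).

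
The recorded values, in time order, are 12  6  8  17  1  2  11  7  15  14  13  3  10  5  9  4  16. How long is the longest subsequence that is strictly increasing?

Let dp[i] be the length of the longest such subsequence ending at index i:
i:      1  2  3  4  5  6  7  8  9 10 11 12 13 14 15 16 17
a[i]:  12  6  8 17  1  2 11  7 15 14 13  3 10  5  9  4 16
dp:     1  1  2  3  1  2  3  3  4  4  4  3  4  4  5  4  6
Maximum dp value is 6.

6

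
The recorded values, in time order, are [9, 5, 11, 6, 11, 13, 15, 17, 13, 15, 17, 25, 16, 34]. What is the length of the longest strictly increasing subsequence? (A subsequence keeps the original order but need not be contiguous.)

8

Track the smallest tail for each achievable length (strict):
9 → extends → [9]
5 → replaces 9 → [5]
11 → extends → [5, 11]
6 → replaces 11 → [5, 6]
11 → extends → [5, 6, 11]
13 → extends → [5, 6, 11, 13]
15 → extends → [5, 6, 11, 13, 15]
17 → extends → [5, 6, 11, 13, 15, 17]
13 → already a tail → [5, 6, 11, 13, 15, 17]
15 → already a tail → [5, 6, 11, 13, 15, 17]
17 → already a tail → [5, 6, 11, 13, 15, 17]
25 → extends → [5, 6, 11, 13, 15, 17, 25]
16 → replaces 17 → [5, 6, 11, 13, 15, 16, 25]
34 → extends → [5, 6, 11, 13, 15, 16, 25, 34]
Eight tails, so the longest strictly increasing subsequence has length 8 (e.g. 5, 6, 11, 13, 15, 17, 25, 34).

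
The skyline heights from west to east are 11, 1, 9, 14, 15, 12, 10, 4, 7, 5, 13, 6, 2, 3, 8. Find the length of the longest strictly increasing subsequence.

5

Let dp[i] be the length of the longest such subsequence ending at index i:
i:      1  2  3  4  5  6  7  8  9 10 11 12 13 14 15
a[i]:  11  1  9 14 15 12 10  4  7  5 13  6  2  3  8
dp:     1  1  2  3  4  3  3  2  3  3  4  4  2  3  5
Maximum dp value is 5.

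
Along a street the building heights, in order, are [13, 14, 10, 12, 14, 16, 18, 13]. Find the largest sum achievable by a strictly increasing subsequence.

70

Let S[i] be the best sum of a strictly increasing subsequence ending at i:
i:      1  2  3  4  5  6  7  8
a[i]:  13 14 10 12 14 16 18 13
S:     13 27 10 22 36 52 70 35
Maximum is 70 (e.g. 10 + 12 + 14 + 16 + 18).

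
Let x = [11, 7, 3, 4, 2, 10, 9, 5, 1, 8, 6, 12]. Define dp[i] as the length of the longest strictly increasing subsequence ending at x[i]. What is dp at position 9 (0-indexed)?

dp[i] = 1 + max{dp[j] : j<i, x[j]<x[i]} (or 1 if no such j):
i:      0  1  2  3  4  5  6  7  8  9 10 11
x[i]:  11  7  3  4  2 10  9  5  1  8  6 12
dp:     1  1  1  2  1  3  3  3  1  4  4  5
At index 9 the value is 4.

4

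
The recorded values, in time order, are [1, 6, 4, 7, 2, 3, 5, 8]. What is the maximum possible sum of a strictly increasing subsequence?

Let S[i] be the best sum of a strictly increasing subsequence ending at i:
i:      1  2  3  4  5  6  7  8
a[i]:   1  6  4  7  2  3  5  8
S:      1  7  5 14  3  6 11 22
Maximum is 22 (e.g. 1 + 6 + 7 + 8).

22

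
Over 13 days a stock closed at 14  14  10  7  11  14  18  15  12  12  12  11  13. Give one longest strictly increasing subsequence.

Patience tails give the LIS length; then backtrack through the dp parents:
14 → extends → [14]
14 → already a tail → [14]
10 → replaces 14 → [10]
7 → replaces 10 → [7]
11 → extends → [7, 11]
14 → extends → [7, 11, 14]
18 → extends → [7, 11, 14, 18]
15 → replaces 18 → [7, 11, 14, 15]
12 → replaces 14 → [7, 11, 12, 15]
12 → already a tail → [7, 11, 12, 15]
12 → already a tail → [7, 11, 12, 15]
11 → already a tail → [7, 11, 12, 15]
13 → replaces 15 → [7, 11, 12, 13]
Length 4; one witness is 10, 11, 14, 18.

10, 11, 14, 18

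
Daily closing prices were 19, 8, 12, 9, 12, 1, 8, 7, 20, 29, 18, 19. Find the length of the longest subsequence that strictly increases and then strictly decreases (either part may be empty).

6

inc[i] = longest strictly increasing subsequence ending at i; dec[i] = longest strictly decreasing subsequence starting at i:
i:      1  2  3  4  5  6  7  8  9 10 11 12
a[i]:  19  8 12  9 12  1  8  7 20 29 18 19
inc:    1  1  2  2  3  1  2  2  4  5  4  5
dec:    5  2  4  3  3  1  2  1  2  2  1  1
Best peak at i=10 (value 29): inc=5, dec=2, length 5+2−1 = 6.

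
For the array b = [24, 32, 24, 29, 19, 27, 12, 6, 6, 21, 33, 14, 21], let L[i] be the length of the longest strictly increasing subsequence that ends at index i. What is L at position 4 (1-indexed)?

dp[i] = 1 + max{dp[j] : j<i, b[j]<b[i]} (or 1 if no such j):
i:      1  2  3  4  5  6  7  8  9 10 11 12 13
b[i]:  24 32 24 29 19 27 12  6  6 21 33 14 21
dp:     1  2  1  2  1  2  1  1  1  2  3  2  3
At index 4 the value is 2.

2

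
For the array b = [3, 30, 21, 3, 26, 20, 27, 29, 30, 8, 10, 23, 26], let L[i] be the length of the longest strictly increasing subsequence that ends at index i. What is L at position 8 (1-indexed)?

dp[i] = 1 + max{dp[j] : j<i, b[j]<b[i]} (or 1 if no such j):
i:      1  2  3  4  5  6  7  8  9 10 11 12 13
b[i]:   3 30 21  3 26 20 27 29 30  8 10 23 26
dp:     1  2  2  1  3  2  4  5  6  2  3  4  5
At index 8 the value is 5.

5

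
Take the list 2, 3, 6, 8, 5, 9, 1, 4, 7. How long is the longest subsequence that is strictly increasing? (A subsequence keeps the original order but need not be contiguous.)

Track the smallest tail for each achievable length (strict):
2 → extends → [2]
3 → extends → [2, 3]
6 → extends → [2, 3, 6]
8 → extends → [2, 3, 6, 8]
5 → replaces 6 → [2, 3, 5, 8]
9 → extends → [2, 3, 5, 8, 9]
1 → replaces 2 → [1, 3, 5, 8, 9]
4 → replaces 5 → [1, 3, 4, 8, 9]
7 → replaces 8 → [1, 3, 4, 7, 9]
Five tails, so the longest strictly increasing subsequence has length 5 (e.g. 2, 3, 6, 8, 9).

5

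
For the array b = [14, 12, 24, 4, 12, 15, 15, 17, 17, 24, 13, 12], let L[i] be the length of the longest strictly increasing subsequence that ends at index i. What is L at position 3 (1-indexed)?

dp[i] = 1 + max{dp[j] : j<i, b[j]<b[i]} (or 1 if no such j):
i:      1  2  3  4  5  6  7  8  9 10 11 12
b[i]:  14 12 24  4 12 15 15 17 17 24 13 12
dp:     1  1  2  1  2  3  3  4  4  5  3  2
At index 3 the value is 2.

2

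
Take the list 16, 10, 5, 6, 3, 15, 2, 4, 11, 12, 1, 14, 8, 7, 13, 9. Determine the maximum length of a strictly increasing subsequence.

Track the smallest tail for each achievable length (strict):
16 → extends → [16]
10 → replaces 16 → [10]
5 → replaces 10 → [5]
6 → extends → [5, 6]
3 → replaces 5 → [3, 6]
15 → extends → [3, 6, 15]
2 → replaces 3 → [2, 6, 15]
4 → replaces 6 → [2, 4, 15]
11 → replaces 15 → [2, 4, 11]
12 → extends → [2, 4, 11, 12]
1 → replaces 2 → [1, 4, 11, 12]
14 → extends → [1, 4, 11, 12, 14]
8 → replaces 11 → [1, 4, 8, 12, 14]
7 → replaces 8 → [1, 4, 7, 12, 14]
13 → replaces 14 → [1, 4, 7, 12, 13]
9 → replaces 12 → [1, 4, 7, 9, 13]
Five tails, so the longest strictly increasing subsequence has length 5 (e.g. 5, 6, 11, 12, 14).

5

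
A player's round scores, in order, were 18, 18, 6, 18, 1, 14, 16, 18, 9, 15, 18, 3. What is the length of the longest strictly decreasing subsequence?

4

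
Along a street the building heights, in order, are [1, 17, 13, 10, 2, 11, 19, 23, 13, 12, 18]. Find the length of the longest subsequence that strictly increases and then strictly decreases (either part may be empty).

inc[i] = longest strictly increasing subsequence ending at i; dec[i] = longest strictly decreasing subsequence starting at i:
i:      1  2  3  4  5  6  7  8  9 10 11
a[i]:   1 17 13 10  2 11 19 23 13 12 18
inc:    1  2  2  2  2  3  4  5  4  4  5
dec:    1  4  3  2  1  1  3  3  2  1  1
Best peak at i=8 (value 23): inc=5, dec=3, length 5+3−1 = 7.

7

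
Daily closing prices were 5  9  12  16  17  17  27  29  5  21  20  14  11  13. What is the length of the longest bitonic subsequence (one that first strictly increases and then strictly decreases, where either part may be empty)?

11

inc[i] = longest strictly increasing subsequence ending at i; dec[i] = longest strictly decreasing subsequence starting at i:
i:      1  2  3  4  5  6  7  8  9 10 11 12 13 14
a[i]:   5  9 12 16 17 17 27 29  5 21 20 14 11 13
inc:    1  2  3  4  5  5  6  7  1  6  6  4  3  4
dec:    1  2  2  3  3  3  5  5  1  4  3  2  1  1
Best peak at i=8 (value 29): inc=7, dec=5, length 7+5−1 = 11.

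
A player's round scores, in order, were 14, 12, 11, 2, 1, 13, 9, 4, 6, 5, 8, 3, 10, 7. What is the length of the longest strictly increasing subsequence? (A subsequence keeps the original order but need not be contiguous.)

5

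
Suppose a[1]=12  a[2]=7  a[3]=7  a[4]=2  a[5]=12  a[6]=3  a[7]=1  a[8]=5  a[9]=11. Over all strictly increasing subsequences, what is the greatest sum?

21

Let S[i] be the best sum of a strictly increasing subsequence ending at i:
i:      1  2  3  4  5  6  7  8  9
a[i]:  12  7  7  2 12  3  1  5 11
S:     12  7  7  2 19  5  1 10 21
Maximum is 21 (e.g. 2 + 3 + 5 + 11).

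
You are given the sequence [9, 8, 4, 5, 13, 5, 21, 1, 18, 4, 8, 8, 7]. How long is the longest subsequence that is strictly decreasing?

4

Let dp[i] be the longest strictly decreasing subsequence ending at i:
i:      1  2  3  4  5  6  7  8  9 10 11 12 13
a[i]:   9  8  4  5 13  5 21  1 18  4  8  8  7
dp:     1  2  3  3  1  3  1  4  2  4  3  3  4
Maximum is 4.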